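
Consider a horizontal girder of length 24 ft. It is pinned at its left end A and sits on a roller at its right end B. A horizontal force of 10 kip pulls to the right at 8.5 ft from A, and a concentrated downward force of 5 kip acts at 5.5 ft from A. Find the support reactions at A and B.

ΣM about A: B_y·24 − 5·5.5 = 0 → B_y = 27.5/24 = 1.14583 ≈ 1.146 kip.
ΣF_y = 0: A_y + 1.14583 − 5 = 0 → A_y = 3.854 kip.
ΣF_x = 0: A_x + 10 = 0 → A_x = -10.00 kip.

A_x = -10.00 kip, A_y = 3.854 kip, B_y = 1.146 kip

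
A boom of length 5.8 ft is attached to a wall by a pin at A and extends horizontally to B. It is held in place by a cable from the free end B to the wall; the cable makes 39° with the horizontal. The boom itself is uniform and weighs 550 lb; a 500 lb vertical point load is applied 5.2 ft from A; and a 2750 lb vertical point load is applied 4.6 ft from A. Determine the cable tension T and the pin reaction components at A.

T = 4615 lb, A_x = 3587 lb, A_y = 895.7 lb

ΣM about A: T·sin39°·5.8 − 550·2.9 − 500·5.2 − 2750·4.6 = 0 → T = 16845/(5.8·0.62932) = 4615 lb.
ΣF_x = 0: A_x − T·cos39° = 0 → A_x = 4615 × 0.777146 = 3587 lb.
ΣF_y = 0: A_y + T·sin39° − 550 − 500 − 2750 = 0 → A_y = 3800 − 4615 × 0.62932 = 895.7 lb.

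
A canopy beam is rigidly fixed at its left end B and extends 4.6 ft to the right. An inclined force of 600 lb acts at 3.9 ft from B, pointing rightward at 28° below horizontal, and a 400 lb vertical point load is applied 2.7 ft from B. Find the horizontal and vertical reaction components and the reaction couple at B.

ΣF_x = 0: B_x + 600·cos28° = 0 → B_x = -529.8 lb.
ΣF_y = 0: B_y − 600·sin28° − 400 = 0 → B_y = 681.7 lb.
ΣM about B: M_B − 600·sin28°·3.9 − 400·2.7 = 0 → M_B = 2179 lb·ft.

B_x = -529.8 lb, B_y = 681.7 lb, M_B = 2179 lb·ft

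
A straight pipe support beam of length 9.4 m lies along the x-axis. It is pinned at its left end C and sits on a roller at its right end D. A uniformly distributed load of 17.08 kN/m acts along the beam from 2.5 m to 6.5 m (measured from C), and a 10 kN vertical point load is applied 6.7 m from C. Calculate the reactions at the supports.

Resultant of the distributed load: 17.08 × 4 = 68.32 kN at 4.5 m from C.
Taking moments about C: D_y·9.4 − (17.08·4)·4.5 − 10·6.7 = 0 → D_y = 374.44/9.4 = 39.834 ≈ 39.83 kN.
ΣF_y = 0: C_y + 39.834 − 17.08·4 − 10 = 0 → C_y = 38.49 kN.
ΣF_x = 0: no horizontal applied forces, so C_x = 0.

C_x = 0, C_y = 38.49 kN, D_y = 39.83 kN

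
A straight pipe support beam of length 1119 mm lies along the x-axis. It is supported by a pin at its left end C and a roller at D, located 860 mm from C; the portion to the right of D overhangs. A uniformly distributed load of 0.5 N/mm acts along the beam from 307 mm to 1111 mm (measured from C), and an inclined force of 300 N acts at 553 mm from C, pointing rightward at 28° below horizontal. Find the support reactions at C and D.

Resultant of the distributed load: 0.5 × 804 = 402 N at 709 mm from C.
Taking moments about C: D_y·860 − (0.5·804)·709 − 300·sin28°·553 = 0 → D_y = 362903/860 = 421.98 ≈ 422.0 N.
ΣF_y = 0: C_y + 421.98 − 0.5·804 − 300·sin28° = 0 → C_y = 120.9 N.
ΣF_x = 0: C_x + 300·cos28° = 0 → C_x = -264.9 N.

C_x = -264.9 N, C_y = 120.9 N, D_y = 422.0 N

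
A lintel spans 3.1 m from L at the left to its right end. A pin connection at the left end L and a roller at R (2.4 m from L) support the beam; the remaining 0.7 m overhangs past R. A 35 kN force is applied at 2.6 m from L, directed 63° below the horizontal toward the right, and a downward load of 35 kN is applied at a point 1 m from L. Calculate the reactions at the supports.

L_x = -15.89 kN, L_y = 17.82 kN, R_y = 48.37 kN

ΣM about L: R_y·2.4 − 35·sin63°·2.6 − 35·1 = 0 → R_y = 116.082/2.4 = 48.3675 ≈ 48.37 kN.
ΣF_y = 0: L_y + 48.3675 − 35·sin63° − 35 = 0 → L_y = 17.82 kN.
ΣF_x = 0: L_x + 35·cos63° = 0 → L_x = -15.89 kN.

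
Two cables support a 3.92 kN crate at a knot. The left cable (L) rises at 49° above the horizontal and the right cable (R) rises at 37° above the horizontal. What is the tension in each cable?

ΣF_x = 0: −T_L·cos49° + T_R·cos37° = 0 → T_R = 0.821475·T_L.
ΣF_y = 0: T_L·sin49° + T_R·sin37° = 3.92.
Substitute: T_L·(0.75471 + 0.821475·0.601815) = 3.92 → T_L = 3.13829 ≈ 3.138 kN.
Then T_R = 0.821475 × 3.13829 = 2.578 kN.

T_L = 3.138 kN, T_R = 2.578 kN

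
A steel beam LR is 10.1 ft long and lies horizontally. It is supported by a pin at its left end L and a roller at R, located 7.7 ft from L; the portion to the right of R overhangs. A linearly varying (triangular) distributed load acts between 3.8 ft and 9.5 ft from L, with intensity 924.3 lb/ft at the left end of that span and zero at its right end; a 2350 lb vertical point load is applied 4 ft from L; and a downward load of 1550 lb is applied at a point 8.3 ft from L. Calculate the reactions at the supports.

Resultant of the triangular load: ½ × 924.3 × 5.7 = 2634.255 lb, acting at 5.7 ft from L (one-third of the span from the peak).
Taking moments about L: R_y·7.7 − (½·924.3·5.7)·5.7 − 2350·4 − 1550·8.3 = 0 → R_y = 37280.2535/7.7 = 4841.59 ≈ 4842 lb.
ΣF_y = 0: L_y + 4841.59 − ½·924.3·5.7 − 2350 − 1550 = 0 → L_y = 1693 lb.
ΣF_x = 0: no horizontal applied forces, so L_x = 0.

L_x = 0, L_y = 1693 lb, R_y = 4842 lb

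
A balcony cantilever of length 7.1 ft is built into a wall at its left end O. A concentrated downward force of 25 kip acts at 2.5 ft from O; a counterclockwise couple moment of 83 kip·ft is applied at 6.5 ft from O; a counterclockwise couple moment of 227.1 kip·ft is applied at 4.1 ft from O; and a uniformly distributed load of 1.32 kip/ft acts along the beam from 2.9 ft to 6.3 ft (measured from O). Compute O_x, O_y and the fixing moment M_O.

Resultant of the distributed load: 1.32 × 3.4 = 4.488 kip at 4.6 ft from O.
ΣF_x = 0: O_x = 0.
ΣF_y = 0: O_y − 25 − 1.32·3.4 = 0 → O_y = 29.49 kip.
ΣM about O: M_O − 25·2.5 + 83 + 227.1 − (1.32·3.4)·4.6 = 0 → M_O = -227.0 kip·ft.

O_x = 0, O_y = 29.49 kip, M_O = -227.0 kip·ft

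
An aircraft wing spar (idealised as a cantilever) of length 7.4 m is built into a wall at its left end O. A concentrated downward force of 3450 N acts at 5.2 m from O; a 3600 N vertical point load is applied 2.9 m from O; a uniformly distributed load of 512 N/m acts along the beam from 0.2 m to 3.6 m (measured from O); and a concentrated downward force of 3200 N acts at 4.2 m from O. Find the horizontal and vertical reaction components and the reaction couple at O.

Resultant of the distributed load: 512 × 3.4 = 1740.8 N at 1.9 m from O.
ΣF_x = 0: O_x = 0.
ΣF_y = 0: O_y − 3450 − 3600 − 512·3.4 − 3200 = 0 → O_y = 11990 N.
ΣM about O: M_O − 3450·5.2 − 3600·2.9 − (512·3.4)·1.9 − 3200·4.2 = 0 → M_O = 45130 N·m.

O_x = 0, O_y = 11990 N, M_O = 45130 N·m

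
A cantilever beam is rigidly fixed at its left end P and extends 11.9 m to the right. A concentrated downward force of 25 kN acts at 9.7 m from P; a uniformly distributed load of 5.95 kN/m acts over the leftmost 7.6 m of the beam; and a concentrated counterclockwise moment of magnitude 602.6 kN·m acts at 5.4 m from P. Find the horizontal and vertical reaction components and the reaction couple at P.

P_x = 0, P_y = 70.22 kN, M_P = -188.3 kN·m

Resultant of the distributed load: 5.95 × 7.6 = 45.22 kN at 3.8 m from P.
ΣF_x = 0: P_x = 0.
ΣF_y = 0: P_y − 25 − 5.95·7.6 = 0 → P_y = 70.22 kN.
ΣM about P: M_P − 25·9.7 − (5.95·7.6)·3.8 + 602.6 = 0 → M_P = -188.3 kN·m.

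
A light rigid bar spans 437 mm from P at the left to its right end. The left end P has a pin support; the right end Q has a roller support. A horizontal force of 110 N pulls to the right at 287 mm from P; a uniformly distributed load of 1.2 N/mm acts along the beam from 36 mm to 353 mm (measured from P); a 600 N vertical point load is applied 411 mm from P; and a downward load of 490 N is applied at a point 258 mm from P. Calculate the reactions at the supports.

P_x = -110.0 N, P_y = 447.5 N, Q_y = 1023 N

Resultant of the distributed load: 1.2 × 317 = 380.4 N at 194.5 mm from P.
Taking moments about P: Q_y·437 − (1.2·317)·194.5 − 600·411 − 490·258 = 0 → Q_y = 447007.8/437 = 1022.9 ≈ 1023 N.
ΣF_y = 0: P_y + 1022.9 − 1.2·317 − 600 − 490 = 0 → P_y = 447.5 N.
ΣF_x = 0: P_x + 110 = 0 → P_x = -110.0 N.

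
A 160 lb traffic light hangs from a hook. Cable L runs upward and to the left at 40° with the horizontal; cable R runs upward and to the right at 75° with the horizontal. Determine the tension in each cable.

T_L = 45.69 lb, T_R = 135.2 lb

ΣF_x = 0: −T_L·cos40° + T_R·cos75° = 0 → T_R = 2.95977·T_L.
ΣF_y = 0: T_L·sin40° + T_R·sin75° = 160.
Substitute: T_L·(0.642788 + 2.95977·0.965926) = 160 → T_L = 45.692 ≈ 45.69 lb.
Then T_R = 2.95977 × 45.692 = 135.2 lb.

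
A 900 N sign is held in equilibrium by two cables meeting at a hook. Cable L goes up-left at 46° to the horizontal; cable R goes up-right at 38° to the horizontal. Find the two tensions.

T_L = 713.1 N, T_R = 628.6 N

ΣF_x = 0: −T_L·cos46° + T_R·cos38° = 0 → T_R = 0.881534·T_L.
ΣF_y = 0: T_L·sin46° + T_R·sin38° = 900.
Substitute: T_L·(0.71934 + 0.881534·0.615661) = 900 → T_L = 713.116 ≈ 713.1 N.
Then T_R = 0.881534 × 713.116 = 628.6 N.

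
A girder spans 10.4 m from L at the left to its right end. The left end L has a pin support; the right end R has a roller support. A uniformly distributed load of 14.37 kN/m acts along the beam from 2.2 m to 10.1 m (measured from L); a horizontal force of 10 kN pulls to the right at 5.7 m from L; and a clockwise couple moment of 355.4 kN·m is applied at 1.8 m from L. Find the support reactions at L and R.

Resultant of the distributed load: 14.37 × 7.9 = 113.523 kN at 6.15 m from L.
Taking moments about L: R_y·10.4 − (14.37·7.9)·6.15 − 355.4 = 0 → R_y = 1053.56645/10.4 = 101.304 ≈ 101.3 kN.
ΣF_y = 0: L_y + 101.304 − 14.37·7.9 = 0 → L_y = 12.22 kN.
ΣF_x = 0: L_x + 10 = 0 → L_x = -10.00 kN.

L_x = -10.00 kN, L_y = 12.22 kN, R_y = 101.3 kN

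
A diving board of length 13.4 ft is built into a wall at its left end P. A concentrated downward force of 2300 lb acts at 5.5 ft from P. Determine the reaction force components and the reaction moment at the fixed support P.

P_x = 0, P_y = 2300 lb, M_P = 12650 lb·ft

ΣF_x = 0: P_x = 0.
ΣF_y = 0: P_y − 2300 = 0 → P_y = 2300 lb.
ΣM about P: M_P − 2300·5.5 = 0 → M_P = 12650 lb·ft.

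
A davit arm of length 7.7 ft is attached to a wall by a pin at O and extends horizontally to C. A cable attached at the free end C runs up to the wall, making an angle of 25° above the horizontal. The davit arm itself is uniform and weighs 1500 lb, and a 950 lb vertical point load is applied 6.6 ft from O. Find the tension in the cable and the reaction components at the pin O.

ΣM about O: T·sin25°·7.7 − 1500·3.85 − 950·6.6 = 0 → T = 12045/(7.7·0.422618) = 3701.42 ≈ 3701 lb.
ΣF_x = 0: O_x − T·cos25° = 0 → O_x = 3701.42 × 0.906308 = 3355 lb.
ΣF_y = 0: O_y + T·sin25° − 1500 − 950 = 0 → O_y = 2450 − 3701.42 × 0.422618 = 885.7 lb.

T = 3701 lb, O_x = 3355 lb, O_y = 885.7 lb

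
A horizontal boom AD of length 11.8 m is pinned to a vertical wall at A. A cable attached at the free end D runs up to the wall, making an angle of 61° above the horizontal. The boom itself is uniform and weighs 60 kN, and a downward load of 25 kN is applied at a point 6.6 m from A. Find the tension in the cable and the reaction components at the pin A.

ΣM about A: T·sin61°·11.8 − 60·5.9 − 25·6.6 = 0 → T = 519/(11.8·0.87462) = 50.2882 ≈ 50.29 kN.
ΣF_x = 0: A_x − T·cos61° = 0 → A_x = 50.2882 × 0.48481 = 24.38 kN.
ΣF_y = 0: A_y + T·sin61° − 60 − 25 = 0 → A_y = 85 − 50.2882 × 0.87462 = 41.02 kN.

T = 50.29 kN, A_x = 24.38 kN, A_y = 41.02 kN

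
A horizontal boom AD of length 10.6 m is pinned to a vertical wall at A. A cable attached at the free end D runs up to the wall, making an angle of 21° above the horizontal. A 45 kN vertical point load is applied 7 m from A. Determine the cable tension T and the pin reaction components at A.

ΣM about A: T·sin21°·10.6 − 45·7 = 0 → T = 315/(10.6·0.358368) = 82.9231 ≈ 82.92 kN.
ΣF_x = 0: A_x − T·cos21° = 0 → A_x = 82.9231 × 0.93358 = 77.42 kN.
ΣF_y = 0: A_y + T·sin21° − 45 = 0 → A_y = 45 − 82.9231 × 0.358368 = 15.28 kN.

T = 82.92 kN, A_x = 77.42 kN, A_y = 15.28 kN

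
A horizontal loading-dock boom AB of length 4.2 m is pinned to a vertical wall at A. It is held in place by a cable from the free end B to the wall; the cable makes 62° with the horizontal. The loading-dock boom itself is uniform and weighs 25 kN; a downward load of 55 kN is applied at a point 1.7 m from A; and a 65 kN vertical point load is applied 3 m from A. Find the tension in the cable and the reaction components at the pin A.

T = 91.95 kN, A_x = 43.17 kN, A_y = 63.81 kN

ΣM about A: T·sin62°·4.2 − 25·2.1 − 55·1.7 − 65·3 = 0 → T = 341/(4.2·0.882948) = 91.9539 ≈ 91.95 kN.
ΣF_x = 0: A_x − T·cos62° = 0 → A_x = 91.9539 × 0.469472 = 43.17 kN.
ΣF_y = 0: A_y + T·sin62° − 25 − 55 − 65 = 0 → A_y = 145 − 91.9539 × 0.882948 = 63.81 kN.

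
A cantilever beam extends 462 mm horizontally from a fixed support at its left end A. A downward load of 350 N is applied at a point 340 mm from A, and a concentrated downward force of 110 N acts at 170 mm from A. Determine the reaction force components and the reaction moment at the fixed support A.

A_x = 0, A_y = 460.0 N, M_A = 137700 N·mm

ΣF_x = 0: A_x = 0.
ΣF_y = 0: A_y − 350 − 110 = 0 → A_y = 460.0 N.
ΣM about A: M_A − 350·340 − 110·170 = 0 → M_A = 137700 N·mm.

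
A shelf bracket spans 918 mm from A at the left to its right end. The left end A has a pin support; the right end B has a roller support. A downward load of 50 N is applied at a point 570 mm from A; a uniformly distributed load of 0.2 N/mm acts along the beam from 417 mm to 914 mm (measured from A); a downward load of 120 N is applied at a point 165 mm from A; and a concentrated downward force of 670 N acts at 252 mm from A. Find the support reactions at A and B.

Resultant of the distributed load: 0.2 × 497 = 99.4 N at 665.5 mm from A.
Moments about A: B_y·918 − 50·570 − (0.2·497)·665.5 − 120·165 − 670·252 = 0 → B_y = 283290.7/918 = 308.596 ≈ 308.6 N.
ΣF_y = 0: A_y + 308.596 − 50 − 0.2·497 − 120 − 670 = 0 → A_y = 630.8 N.
ΣF_x = 0: no horizontal applied forces, so A_x = 0.

A_x = 0, A_y = 630.8 N, B_y = 308.6 N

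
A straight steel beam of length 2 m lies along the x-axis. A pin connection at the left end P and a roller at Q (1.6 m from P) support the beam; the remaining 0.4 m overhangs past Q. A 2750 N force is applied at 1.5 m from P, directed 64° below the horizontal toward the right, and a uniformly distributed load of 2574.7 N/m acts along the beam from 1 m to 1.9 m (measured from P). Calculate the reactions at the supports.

Resultant of the distributed load: 2574.7 × 0.9 = 2317.23 N at 1.45 m from P.
Moments about P: Q_y·1.6 − 2750·sin64°·1.5 − (2574.7·0.9)·1.45 = 0 → Q_y = 7067.51/1.6 = 4417.19 ≈ 4417 N.
ΣF_y = 0: P_y + 4417.19 − 2750·sin64° − 2574.7·0.9 = 0 → P_y = 371.7 N.
ΣF_x = 0: P_x + 2750·cos64° = 0 → P_x = -1206 N.

P_x = -1206 N, P_y = 371.7 N, Q_y = 4417 N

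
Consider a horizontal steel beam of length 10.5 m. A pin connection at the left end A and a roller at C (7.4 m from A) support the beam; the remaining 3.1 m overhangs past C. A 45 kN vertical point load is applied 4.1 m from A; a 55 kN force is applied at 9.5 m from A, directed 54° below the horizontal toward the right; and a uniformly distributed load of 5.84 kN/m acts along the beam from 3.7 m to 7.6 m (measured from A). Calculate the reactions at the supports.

Resultant of the distributed load: 5.84 × 3.9 = 22.776 kN at 5.65 m from A.
Moments about A: C_y·7.4 − 45·4.1 − 55·sin54°·9.5 − (5.84·3.9)·5.65 = 0 → C_y = 735.896/7.4 = 99.4454 ≈ 99.45 kN.
ΣF_y = 0: A_y + 99.4454 − 45 − 55·sin54° − 5.84·3.9 = 0 → A_y = 12.83 kN.
ΣF_x = 0: A_x + 55·cos54° = 0 → A_x = -32.33 kN.

A_x = -32.33 kN, A_y = 12.83 kN, C_y = 99.45 kN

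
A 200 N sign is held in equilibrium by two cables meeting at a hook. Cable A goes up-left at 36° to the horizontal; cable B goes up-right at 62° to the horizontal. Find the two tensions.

T_A = 94.82 N, T_B = 163.4 N

ΣF_x = 0: −T_A·cos36° + T_B·cos62° = 0 → T_B = 1.72325·T_A.
ΣF_y = 0: T_A·sin36° + T_B·sin62° = 200.
Substitute: T_A·(0.587785 + 1.72325·0.882948) = 200 → T_A = 94.8171 ≈ 94.82 N.
Then T_B = 1.72325 × 94.8171 = 163.4 N.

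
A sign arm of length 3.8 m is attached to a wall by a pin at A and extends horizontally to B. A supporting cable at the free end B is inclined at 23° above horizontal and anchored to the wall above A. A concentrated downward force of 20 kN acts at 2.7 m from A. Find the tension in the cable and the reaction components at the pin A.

ΣM about A: T·sin23°·3.8 − 20·2.7 = 0 → T = 54/(3.8·0.390731) = 36.3691 ≈ 36.37 kN.
ΣF_x = 0: A_x − T·cos23° = 0 → A_x = 36.3691 × 0.920505 = 33.48 kN.
ΣF_y = 0: A_y + T·sin23° − 20 = 0 → A_y = 20 − 36.3691 × 0.390731 = 5.789 kN.

T = 36.37 kN, A_x = 33.48 kN, A_y = 5.789 kN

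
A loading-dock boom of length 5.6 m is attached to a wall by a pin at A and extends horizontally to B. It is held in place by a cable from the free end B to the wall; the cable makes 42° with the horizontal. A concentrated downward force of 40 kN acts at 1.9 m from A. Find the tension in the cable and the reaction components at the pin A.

T = 20.28 kN, A_x = 15.07 kN, A_y = 26.43 kN

ΣM about A: T·sin42°·5.6 − 40·1.9 = 0 → T = 76/(5.6·0.669131) = 20.2822 ≈ 20.28 kN.
ΣF_x = 0: A_x − T·cos42° = 0 → A_x = 20.2822 × 0.743145 = 15.07 kN.
ΣF_y = 0: A_y + T·sin42° − 40 = 0 → A_y = 40 − 20.2822 × 0.669131 = 26.43 kN.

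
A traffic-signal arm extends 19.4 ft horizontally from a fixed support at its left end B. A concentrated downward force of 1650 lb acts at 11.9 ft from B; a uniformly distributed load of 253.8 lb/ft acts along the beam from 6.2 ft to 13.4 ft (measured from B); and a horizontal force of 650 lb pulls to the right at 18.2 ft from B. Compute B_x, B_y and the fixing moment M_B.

B_x = -650.0 lb, B_y = 3477 lb, M_B = 37540 lb·ft

Resultant of the distributed load: 253.8 × 7.2 = 1827.36 lb at 9.8 ft from B.
ΣF_x = 0: B_x + 650 = 0 → B_x = -650.0 lb.
ΣF_y = 0: B_y − 1650 − 253.8·7.2 = 0 → B_y = 3477 lb.
ΣM about B: M_B − 1650·11.9 − (253.8·7.2)·9.8 = 0 → M_B = 37540 lb·ft.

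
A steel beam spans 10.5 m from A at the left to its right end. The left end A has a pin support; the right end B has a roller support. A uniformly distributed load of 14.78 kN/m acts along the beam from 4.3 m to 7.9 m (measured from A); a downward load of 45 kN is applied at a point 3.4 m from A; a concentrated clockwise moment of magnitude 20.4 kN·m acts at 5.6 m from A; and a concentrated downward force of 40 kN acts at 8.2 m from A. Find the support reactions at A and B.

A_x = 0, A_y = 59.54 kN, B_y = 78.66 kN

Resultant of the distributed load: 14.78 × 3.6 = 53.208 kN at 6.1 m from A.
Moments about A: B_y·10.5 − (14.78·3.6)·6.1 − 45·3.4 − 20.4 − 40·8.2 = 0 → B_y = 825.9688/10.5 = 78.6637 ≈ 78.66 kN.
ΣF_y = 0: A_y + 78.6637 − 14.78·3.6 − 45 − 40 = 0 → A_y = 59.54 kN.
ΣF_x = 0: no horizontal applied forces, so A_x = 0.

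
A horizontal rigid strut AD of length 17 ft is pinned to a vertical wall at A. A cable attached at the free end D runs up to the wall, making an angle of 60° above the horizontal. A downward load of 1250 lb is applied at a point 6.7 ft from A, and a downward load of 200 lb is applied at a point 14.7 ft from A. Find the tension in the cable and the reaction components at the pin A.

T = 768.6 lb, A_x = 384.3 lb, A_y = 784.4 lb

ΣM about A: T·sin60°·17 − 1250·6.7 − 200·14.7 = 0 → T = 11315/(17·0.866025) = 768.555 ≈ 768.6 lb.
ΣF_x = 0: A_x − T·cos60° = 0 → A_x = 768.555 × 0.5 = 384.3 lb.
ΣF_y = 0: A_y + T·sin60° − 1250 − 200 = 0 → A_y = 1450 − 768.555 × 0.866025 = 784.4 lb.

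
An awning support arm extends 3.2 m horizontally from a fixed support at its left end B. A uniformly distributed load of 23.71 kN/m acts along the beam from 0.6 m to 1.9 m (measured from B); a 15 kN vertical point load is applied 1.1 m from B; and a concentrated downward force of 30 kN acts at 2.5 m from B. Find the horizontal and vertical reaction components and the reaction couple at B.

B_x = 0, B_y = 75.82 kN, M_B = 130.0 kN·m

Resultant of the distributed load: 23.71 × 1.3 = 30.823 kN at 1.25 m from B.
ΣF_x = 0: B_x = 0.
ΣF_y = 0: B_y − 23.71·1.3 − 15 − 30 = 0 → B_y = 75.82 kN.
ΣM about B: M_B − (23.71·1.3)·1.25 − 15·1.1 − 30·2.5 = 0 → M_B = 130.0 kN·m.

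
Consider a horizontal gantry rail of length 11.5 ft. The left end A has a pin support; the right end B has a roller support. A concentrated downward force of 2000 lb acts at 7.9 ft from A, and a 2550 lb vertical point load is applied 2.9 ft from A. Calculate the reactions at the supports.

A_x = 0, A_y = 2533 lb, B_y = 2017 lb

Taking moments about A: B_y·11.5 − 2000·7.9 − 2550·2.9 = 0 → B_y = 23195/11.5 = 2016.96 ≈ 2017 lb.
ΣF_y = 0: A_y + 2016.96 − 2000 − 2550 = 0 → A_y = 2533 lb.
ΣF_x = 0: no horizontal applied forces, so A_x = 0.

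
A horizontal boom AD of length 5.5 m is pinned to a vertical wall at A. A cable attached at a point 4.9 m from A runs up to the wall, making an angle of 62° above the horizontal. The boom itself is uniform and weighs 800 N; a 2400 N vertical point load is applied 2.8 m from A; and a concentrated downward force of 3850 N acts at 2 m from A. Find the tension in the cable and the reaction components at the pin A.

T = 3841 N, A_x = 1803 N, A_y = 3658 N

ΣM about A: T·sin62°·4.9 − 800·2.75 − 2400·2.8 − 3850·2 = 0 → T = 16620/(4.9·0.882948) = 3841.49 ≈ 3841 N.
ΣF_x = 0: A_x − T·cos62° = 0 → A_x = 3841.49 × 0.469472 = 1803 N.
ΣF_y = 0: A_y + T·sin62° − 800 − 2400 − 3850 = 0 → A_y = 7050 − 3841.49 × 0.882948 = 3658 N.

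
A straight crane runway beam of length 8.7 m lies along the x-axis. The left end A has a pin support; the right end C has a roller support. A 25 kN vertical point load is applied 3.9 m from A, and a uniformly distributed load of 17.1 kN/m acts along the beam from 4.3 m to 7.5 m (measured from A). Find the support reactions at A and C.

A_x = 0, A_y = 31.40 kN, C_y = 48.32 kN

Resultant of the distributed load: 17.1 × 3.2 = 54.72 kN at 5.9 m from A.
ΣM about A: C_y·8.7 − 25·3.9 − (17.1·3.2)·5.9 = 0 → C_y = 420.348/8.7 = 48.3159 ≈ 48.32 kN.
ΣF_y = 0: A_y + 48.3159 − 25 − 17.1·3.2 = 0 → A_y = 31.40 kN.
ΣF_x = 0: no horizontal applied forces, so A_x = 0.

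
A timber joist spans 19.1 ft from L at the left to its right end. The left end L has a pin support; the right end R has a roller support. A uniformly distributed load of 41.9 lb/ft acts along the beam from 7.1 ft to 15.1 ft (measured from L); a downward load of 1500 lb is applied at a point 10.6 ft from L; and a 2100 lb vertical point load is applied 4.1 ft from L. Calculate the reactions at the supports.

L_x = 0, L_y = 2457 lb, R_y = 1478 lb

Resultant of the distributed load: 41.9 × 8 = 335.2 lb at 11.1 ft from L.
ΣM about L: R_y·19.1 − (41.9·8)·11.1 − 1500·10.6 − 2100·4.1 = 0 → R_y = 28230.72/19.1 = 1478.05 ≈ 1478 lb.
ΣF_y = 0: L_y + 1478.05 − 41.9·8 − 1500 − 2100 = 0 → L_y = 2457 lb.
ΣF_x = 0: no horizontal applied forces, so L_x = 0.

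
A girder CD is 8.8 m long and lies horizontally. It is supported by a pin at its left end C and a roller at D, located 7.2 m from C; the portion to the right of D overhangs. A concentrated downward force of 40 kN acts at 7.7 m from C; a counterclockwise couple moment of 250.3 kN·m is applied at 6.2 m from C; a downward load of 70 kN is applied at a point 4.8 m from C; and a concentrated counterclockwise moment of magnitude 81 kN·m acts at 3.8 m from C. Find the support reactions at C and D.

C_x = 0, C_y = 66.57 kN, D_y = 43.43 kN

ΣM about C: D_y·7.2 − 40·7.7 + 250.3 − 70·4.8 + 81 = 0 → D_y = 312.7/7.2 = 43.4306 ≈ 43.43 kN.
ΣF_y = 0: C_y + 43.4306 − 40 − 70 = 0 → C_y = 66.57 kN.
ΣF_x = 0: no horizontal applied forces, so C_x = 0.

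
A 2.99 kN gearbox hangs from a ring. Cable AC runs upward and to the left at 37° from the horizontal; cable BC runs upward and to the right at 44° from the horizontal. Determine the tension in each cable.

T_AC = 2.178 kN, T_BC = 2.418 kN

ΣF_x = 0: −T_AC·cos37° + T_BC·cos44° = 0 → T_BC = 1.11023·T_AC.
ΣF_y = 0: T_AC·sin37° + T_BC·sin44° = 2.99.
Substitute: T_AC·(0.601815 + 1.11023·0.694658) = 2.99 → T_AC = 2.17764 ≈ 2.178 kN.
Then T_BC = 1.11023 × 2.17764 = 2.418 kN.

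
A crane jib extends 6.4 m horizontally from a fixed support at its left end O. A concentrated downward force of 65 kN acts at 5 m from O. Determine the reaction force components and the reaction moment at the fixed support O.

O_x = 0, O_y = 65.00 kN, M_O = 325.0 kN·m

ΣF_x = 0: O_x = 0.
ΣF_y = 0: O_y − 65 = 0 → O_y = 65.00 kN.
ΣM about O: M_O − 65·5 = 0 → M_O = 325.0 kN·m.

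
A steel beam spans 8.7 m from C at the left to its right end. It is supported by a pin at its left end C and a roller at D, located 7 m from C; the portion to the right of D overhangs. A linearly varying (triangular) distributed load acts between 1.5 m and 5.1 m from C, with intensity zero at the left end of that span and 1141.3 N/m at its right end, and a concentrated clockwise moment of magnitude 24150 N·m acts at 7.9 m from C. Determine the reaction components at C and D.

Resultant of the triangular load: ½ × 1141.3 × 3.6 = 2054.34 N, acting at 3.9 m from C (one-third of the span from the peak).
Moments about C: D_y·7 − (½·1141.3·3.6)·3.9 − 24150 = 0 → D_y = 32161.926/7 = 4594.56 ≈ 4595 N.
ΣF_y = 0: C_y + 4594.56 − ½·1141.3·3.6 = 0 → C_y = -2540 N.
ΣF_x = 0: no horizontal applied forces, so C_x = 0.

C_x = 0, C_y = -2540 N, D_y = 4595 N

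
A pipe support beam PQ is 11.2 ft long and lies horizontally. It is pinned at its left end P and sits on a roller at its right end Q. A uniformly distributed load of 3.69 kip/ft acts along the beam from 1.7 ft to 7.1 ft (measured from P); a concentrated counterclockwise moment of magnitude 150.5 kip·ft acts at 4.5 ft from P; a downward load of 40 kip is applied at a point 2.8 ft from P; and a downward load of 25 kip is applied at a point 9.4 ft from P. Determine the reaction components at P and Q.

P_x = 0, P_y = 59.55 kip, Q_y = 25.37 kip

Resultant of the distributed load: 3.69 × 5.4 = 19.926 kip at 4.4 ft from P.
ΣM about P: Q_y·11.2 − (3.69·5.4)·4.4 + 150.5 − 40·2.8 − 25·9.4 = 0 → Q_y = 284.1744/11.2 = 25.3727 ≈ 25.37 kip.
ΣF_y = 0: P_y + 25.3727 − 3.69·5.4 − 40 − 25 = 0 → P_y = 59.55 kip.
ΣF_x = 0: no horizontal applied forces, so P_x = 0.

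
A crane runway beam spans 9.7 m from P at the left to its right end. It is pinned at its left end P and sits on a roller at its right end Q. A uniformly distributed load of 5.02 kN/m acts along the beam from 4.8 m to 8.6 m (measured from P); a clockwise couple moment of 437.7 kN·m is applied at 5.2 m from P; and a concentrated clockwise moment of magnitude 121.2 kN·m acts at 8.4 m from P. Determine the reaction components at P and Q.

P_x = 0, P_y = -51.72 kN, Q_y = 70.79 kN

Resultant of the distributed load: 5.02 × 3.8 = 19.076 kN at 6.7 m from P.
Taking moments about P: Q_y·9.7 − (5.02·3.8)·6.7 − 437.7 − 121.2 = 0 → Q_y = 686.7092/9.7 = 70.7948 ≈ 70.79 kN.
ΣF_y = 0: P_y + 70.7948 − 5.02·3.8 = 0 → P_y = -51.72 kN.
ΣF_x = 0: no horizontal applied forces, so P_x = 0.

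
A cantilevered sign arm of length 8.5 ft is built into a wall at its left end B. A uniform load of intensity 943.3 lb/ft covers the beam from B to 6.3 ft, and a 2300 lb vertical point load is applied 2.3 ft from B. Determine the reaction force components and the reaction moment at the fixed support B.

Resultant of the distributed load: 943.3 × 6.3 = 5942.79 lb at 3.15 ft from B.
ΣF_x = 0: B_x = 0.
ΣF_y = 0: B_y − 943.3·6.3 − 2300 = 0 → B_y = 8243 lb.
ΣM about B: M_B − (943.3·6.3)·3.15 − 2300·2.3 = 0 → M_B = 24010 lb·ft.

B_x = 0, B_y = 8243 lb, M_B = 24010 lb·ft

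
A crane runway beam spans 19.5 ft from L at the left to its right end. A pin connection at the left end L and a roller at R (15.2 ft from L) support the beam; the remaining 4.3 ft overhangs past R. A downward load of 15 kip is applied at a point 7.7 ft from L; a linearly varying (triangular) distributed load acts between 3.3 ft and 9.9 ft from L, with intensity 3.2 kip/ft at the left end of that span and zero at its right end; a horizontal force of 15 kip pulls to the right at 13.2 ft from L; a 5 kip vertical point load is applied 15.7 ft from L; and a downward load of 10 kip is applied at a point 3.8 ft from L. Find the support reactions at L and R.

L_x = -15.00 kip, L_y = 21.48 kip, R_y = 19.08 kip

Resultant of the triangular load: ½ × 3.2 × 6.6 = 10.56 kip, acting at 5.5 ft from L (one-third of the span from the peak).
Taking moments about L: R_y·15.2 − 15·7.7 − (½·3.2·6.6)·5.5 − 5·15.7 − 10·3.8 = 0 → R_y = 290.08/15.2 = 19.0842 ≈ 19.08 kip.
ΣF_y = 0: L_y + 19.0842 − 15 − ½·3.2·6.6 − 5 − 10 = 0 → L_y = 21.48 kip.
ΣF_x = 0: L_x + 15 = 0 → L_x = -15.00 kip.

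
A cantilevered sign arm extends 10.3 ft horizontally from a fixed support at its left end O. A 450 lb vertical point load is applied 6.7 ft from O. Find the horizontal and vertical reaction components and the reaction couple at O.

O_x = 0, O_y = 450.0 lb, M_O = 3015 lb·ft

ΣF_x = 0: O_x = 0.
ΣF_y = 0: O_y − 450 = 0 → O_y = 450.0 lb.
ΣM about O: M_O − 450·6.7 = 0 → M_O = 3015 lb·ft.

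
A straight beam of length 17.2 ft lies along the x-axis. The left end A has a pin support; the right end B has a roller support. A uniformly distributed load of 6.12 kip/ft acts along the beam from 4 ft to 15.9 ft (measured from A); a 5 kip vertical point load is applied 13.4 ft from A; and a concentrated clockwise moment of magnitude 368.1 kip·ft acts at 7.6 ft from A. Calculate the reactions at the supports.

A_x = 0, A_y = 10.40 kip, B_y = 67.43 kip

Resultant of the distributed load: 6.12 × 11.9 = 72.828 kip at 9.95 ft from A.
Taking moments about A: B_y·17.2 − (6.12·11.9)·9.95 − 5·13.4 − 368.1 = 0 → B_y = 1159.7386/17.2 = 67.4267 ≈ 67.43 kip.
ΣF_y = 0: A_y + 67.4267 − 6.12·11.9 − 5 = 0 → A_y = 10.40 kip.
ΣF_x = 0: no horizontal applied forces, so A_x = 0.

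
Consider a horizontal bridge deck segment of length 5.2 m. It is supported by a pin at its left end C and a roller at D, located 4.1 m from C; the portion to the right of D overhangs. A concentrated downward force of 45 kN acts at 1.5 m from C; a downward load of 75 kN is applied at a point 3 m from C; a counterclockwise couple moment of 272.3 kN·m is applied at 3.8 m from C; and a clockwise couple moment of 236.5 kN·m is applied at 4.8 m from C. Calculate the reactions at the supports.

ΣM about C: D_y·4.1 − 45·1.5 − 75·3 + 272.3 − 236.5 = 0 → D_y = 256.7/4.1 = 62.6098 ≈ 62.61 kN.
ΣF_y = 0: C_y + 62.6098 − 45 − 75 = 0 → C_y = 57.39 kN.
ΣF_x = 0: no horizontal applied forces, so C_x = 0.

C_x = 0, C_y = 57.39 kN, D_y = 62.61 kN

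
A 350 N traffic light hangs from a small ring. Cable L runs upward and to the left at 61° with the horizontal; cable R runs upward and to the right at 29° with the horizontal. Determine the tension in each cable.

ΣF_x = 0: −T_L·cos61° + T_R·cos29° = 0 → T_R = 0.554309·T_L.
ΣF_y = 0: T_L·sin61° + T_R·sin29° = 350.
Substitute: T_L·(0.87462 + 0.554309·0.48481) = 350 → T_L = 306.117 ≈ 306.1 N.
Then T_R = 0.554309 × 306.117 = 169.7 N.

T_L = 306.1 N, T_R = 169.7 N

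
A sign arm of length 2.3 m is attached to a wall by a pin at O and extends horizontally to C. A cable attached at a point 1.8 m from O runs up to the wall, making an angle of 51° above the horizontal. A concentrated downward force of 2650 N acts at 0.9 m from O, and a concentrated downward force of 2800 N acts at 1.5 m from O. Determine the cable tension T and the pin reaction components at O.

ΣM about O: T·sin51°·1.8 − 2650·0.9 − 2800·1.5 = 0 → T = 6585/(1.8·0.777146) = 4707.4 ≈ 4707 N.
ΣF_x = 0: O_x − T·cos51° = 0 → O_x = 4707.4 × 0.62932 = 2962 N.
ΣF_y = 0: O_y + T·sin51° − 2650 − 2800 = 0 → O_y = 5450 − 4707.4 × 0.777146 = 1792 N.

T = 4707 N, O_x = 2962 N, O_y = 1792 N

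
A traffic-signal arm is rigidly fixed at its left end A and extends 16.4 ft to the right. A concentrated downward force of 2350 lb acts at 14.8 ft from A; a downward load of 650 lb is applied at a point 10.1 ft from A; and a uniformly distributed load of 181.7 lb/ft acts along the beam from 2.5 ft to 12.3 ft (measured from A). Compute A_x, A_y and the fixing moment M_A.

Resultant of the distributed load: 181.7 × 9.8 = 1780.66 lb at 7.4 ft from A.
ΣF_x = 0: A_x = 0.
ΣF_y = 0: A_y − 2350 − 650 − 181.7·9.8 = 0 → A_y = 4781 lb.
ΣM about A: M_A − 2350·14.8 − 650·10.1 − (181.7·9.8)·7.4 = 0 → M_A = 54520 lb·ft.

A_x = 0, A_y = 4781 lb, M_A = 54520 lb·ft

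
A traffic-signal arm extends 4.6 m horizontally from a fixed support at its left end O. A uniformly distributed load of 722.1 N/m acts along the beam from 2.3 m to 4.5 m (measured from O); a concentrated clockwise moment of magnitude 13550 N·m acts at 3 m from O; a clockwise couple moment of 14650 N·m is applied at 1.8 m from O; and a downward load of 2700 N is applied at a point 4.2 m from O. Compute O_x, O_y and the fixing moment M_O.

O_x = 0, O_y = 4289 N, M_O = 44940 N·m

Resultant of the distributed load: 722.1 × 2.2 = 1588.62 N at 3.4 m from O.
ΣF_x = 0: O_x = 0.
ΣF_y = 0: O_y − 722.1·2.2 − 2700 = 0 → O_y = 4289 N.
ΣM about O: M_O − (722.1·2.2)·3.4 − 13550 − 14650 − 2700·4.2 = 0 → M_O = 44940 N·m.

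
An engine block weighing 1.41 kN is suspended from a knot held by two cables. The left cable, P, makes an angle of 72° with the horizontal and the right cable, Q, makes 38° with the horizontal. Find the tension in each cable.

T_P = 1.182 kN, T_Q = 0.4637 kN

ΣF_x = 0: −T_P·cos72° + T_Q·cos38° = 0 → T_Q = 0.392148·T_P.
ΣF_y = 0: T_P·sin72° + T_Q·sin38° = 1.41.
Substitute: T_P·(0.951057 + 0.392148·0.615661) = 1.41 → T_P = 1.1824 ≈ 1.182 kN.
Then T_Q = 0.392148 × 1.1824 = 0.4637 kN.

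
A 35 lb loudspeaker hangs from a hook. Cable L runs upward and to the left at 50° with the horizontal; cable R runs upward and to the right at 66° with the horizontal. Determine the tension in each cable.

T_L = 15.84 lb, T_R = 25.03 lb

ΣF_x = 0: −T_L·cos50° + T_R·cos66° = 0 → T_R = 1.58035·T_L.
ΣF_y = 0: T_L·sin50° + T_R·sin66° = 35.
Substitute: T_L·(0.766044 + 1.58035·0.913545) = 35 → T_L = 15.8388 ≈ 15.84 lb.
Then T_R = 1.58035 × 15.8388 = 25.03 lb.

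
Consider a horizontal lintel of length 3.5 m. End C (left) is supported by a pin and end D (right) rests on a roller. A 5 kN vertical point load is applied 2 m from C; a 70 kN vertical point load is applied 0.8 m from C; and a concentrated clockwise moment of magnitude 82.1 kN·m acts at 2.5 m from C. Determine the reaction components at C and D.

C_x = 0, C_y = 32.69 kN, D_y = 42.31 kN

Moments about C: D_y·3.5 − 5·2 − 70·0.8 − 82.1 = 0 → D_y = 148.1/3.5 = 42.3143 ≈ 42.31 kN.
ΣF_y = 0: C_y + 42.3143 − 5 − 70 = 0 → C_y = 32.69 kN.
ΣF_x = 0: no horizontal applied forces, so C_x = 0.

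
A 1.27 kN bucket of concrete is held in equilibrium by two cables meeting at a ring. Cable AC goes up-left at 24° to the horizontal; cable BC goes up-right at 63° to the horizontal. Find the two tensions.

T_AC = 0.5774 kN, T_BC = 1.162 kN

ΣF_x = 0: −T_AC·cos24° + T_BC·cos63° = 0 → T_BC = 2.01226·T_AC.
ΣF_y = 0: T_AC·sin24° + T_BC·sin63° = 1.27.
Substitute: T_AC·(0.406737 + 2.01226·0.891007) = 1.27 → T_AC = 0.577358 ≈ 0.5774 kN.
Then T_BC = 2.01226 × 0.577358 = 1.162 kN.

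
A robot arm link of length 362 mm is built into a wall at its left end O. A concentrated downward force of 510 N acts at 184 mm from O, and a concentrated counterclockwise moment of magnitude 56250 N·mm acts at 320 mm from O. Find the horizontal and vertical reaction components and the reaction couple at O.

ΣF_x = 0: O_x = 0.
ΣF_y = 0: O_y − 510 = 0 → O_y = 510.0 N.
ΣM about O: M_O − 510·184 + 56250 = 0 → M_O = 37590 N·mm.

O_x = 0, O_y = 510.0 N, M_O = 37590 N·mm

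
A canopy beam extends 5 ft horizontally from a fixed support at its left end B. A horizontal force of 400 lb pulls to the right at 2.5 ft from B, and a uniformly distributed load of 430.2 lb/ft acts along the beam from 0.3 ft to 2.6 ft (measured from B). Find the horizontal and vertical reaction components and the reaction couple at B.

Resultant of the distributed load: 430.2 × 2.3 = 989.46 lb at 1.45 ft from B.
ΣF_x = 0: B_x + 400 = 0 → B_x = -400.0 lb.
ΣF_y = 0: B_y − 430.2·2.3 = 0 → B_y = 989.5 lb.
ΣM about B: M_B − (430.2·2.3)·1.45 = 0 → M_B = 1435 lb·ft.

B_x = -400.0 lb, B_y = 989.5 lb, M_B = 1435 lb·ft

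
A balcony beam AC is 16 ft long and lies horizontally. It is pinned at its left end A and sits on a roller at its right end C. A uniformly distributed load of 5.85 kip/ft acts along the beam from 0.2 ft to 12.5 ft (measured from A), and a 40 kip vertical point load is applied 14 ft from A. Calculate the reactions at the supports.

A_x = 0, A_y = 48.40 kip, C_y = 63.56 kip

Resultant of the distributed load: 5.85 × 12.3 = 71.955 kip at 6.35 ft from A.
Taking moments about A: C_y·16 − (5.85·12.3)·6.35 − 40·14 = 0 → C_y = 1016.91425/16 = 63.5571 ≈ 63.56 kip.
ΣF_y = 0: A_y + 63.5571 − 5.85·12.3 − 40 = 0 → A_y = 48.40 kip.
ΣF_x = 0: no horizontal applied forces, so A_x = 0.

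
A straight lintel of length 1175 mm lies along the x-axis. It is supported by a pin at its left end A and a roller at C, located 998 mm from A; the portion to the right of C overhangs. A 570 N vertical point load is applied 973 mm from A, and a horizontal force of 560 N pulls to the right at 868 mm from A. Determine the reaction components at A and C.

A_x = -560.0 N, A_y = 14.28 N, C_y = 555.7 N

ΣM about A: C_y·998 − 570·973 = 0 → C_y = 554610/998 = 555.721 ≈ 555.7 N.
ΣF_y = 0: A_y + 555.721 − 570 = 0 → A_y = 14.28 N.
ΣF_x = 0: A_x + 560 = 0 → A_x = -560.0 N.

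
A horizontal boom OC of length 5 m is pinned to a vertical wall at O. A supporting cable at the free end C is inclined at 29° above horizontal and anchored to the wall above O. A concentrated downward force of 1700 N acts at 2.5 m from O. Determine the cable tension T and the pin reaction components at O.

T = 1753 N, O_x = 1533 N, O_y = 850.0 N

ΣM about O: T·sin29°·5 − 1700·2.5 = 0 → T = 4250/(5·0.48481) = 1753.26 ≈ 1753 N.
ΣF_x = 0: O_x − T·cos29° = 0 → O_x = 1753.26 × 0.87462 = 1533 N.
ΣF_y = 0: O_y + T·sin29° − 1700 = 0 → O_y = 1700 − 1753.26 × 0.48481 = 850.0 N.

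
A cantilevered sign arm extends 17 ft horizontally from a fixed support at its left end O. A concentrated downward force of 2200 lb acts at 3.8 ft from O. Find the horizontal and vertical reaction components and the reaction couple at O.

O_x = 0, O_y = 2200 lb, M_O = 8360 lb·ft

ΣF_x = 0: O_x = 0.
ΣF_y = 0: O_y − 2200 = 0 → O_y = 2200 lb.
ΣM about O: M_O − 2200·3.8 = 0 → M_O = 8360 lb·ft.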